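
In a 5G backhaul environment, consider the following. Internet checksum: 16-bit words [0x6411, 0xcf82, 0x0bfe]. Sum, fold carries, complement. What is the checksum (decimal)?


Given words: [0x6411, 0xcf82, 0x0bfe]
Step 1: Sum all words
Raw sum = 25617 + 53122 + 3070 = 81809
Step 2: Fold carry: (16273 + 1) = 16274
One's complement = ~16274 & 0xFFFF = 49261

49261


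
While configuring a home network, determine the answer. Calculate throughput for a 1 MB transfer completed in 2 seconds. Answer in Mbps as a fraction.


Given: file = 1 MB, time = 2 s
File in Mb = 1 * 8 = 8 Mb
Throughput = 8 / 2 Mbps
Throughput = 4 Mbps

4


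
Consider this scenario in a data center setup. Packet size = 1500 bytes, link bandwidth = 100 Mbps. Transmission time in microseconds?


Given: packet = 1500 bytes, bandwidth = 100 Mbps
Packet in bits = 1500 * 8 = 12000 bits
Bandwidth = 100 * 10^6 = 100000000 bps
Time = 12000 / 100000000 seconds
Time in us = 12000 * 10^6 / 100000000 = 120

120


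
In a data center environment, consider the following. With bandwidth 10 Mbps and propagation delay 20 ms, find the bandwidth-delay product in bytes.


Given: bandwidth = 10 Mbps, delay = 20 ms
BDP in bits = 10 * 10^6 * 20 / 1000
BDP in bits = 200000
BDP in bytes = 200000 / 8 = 25000

25000


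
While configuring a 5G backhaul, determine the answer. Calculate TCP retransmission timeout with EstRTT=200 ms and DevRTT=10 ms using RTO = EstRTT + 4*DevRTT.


Given: EstRTT = 200 ms, DevRTT = 10 ms
Timeout = EstRTT + 4 * DevRTT
4 * DevRTT = 4 * 10 = 40
Timeout = 200 + 40 = 240 ms

240


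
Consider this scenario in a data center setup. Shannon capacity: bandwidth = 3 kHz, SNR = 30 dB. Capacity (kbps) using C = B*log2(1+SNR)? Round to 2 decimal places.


Given: B = 3 kHz, SNR = 30 dB
SNR linear = 10^(30/10) = 1000
1 + SNR = 1001
log2(1001) = 9.9672262588
C = 3 * 1000 * 9.9672262588 = 29901.6788 bps
C = 29.901679 kbps -> 29.90 kbps (2 dp)

29.90


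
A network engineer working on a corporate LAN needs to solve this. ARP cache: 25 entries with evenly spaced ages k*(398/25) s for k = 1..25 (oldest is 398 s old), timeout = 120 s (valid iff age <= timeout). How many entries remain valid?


Ages are k * 398/25 s for k = 1..25 (spacing = 15.9200 s).
Entry k is valid iff k * 398/25 <= 120 iff k <= 25 * 120 / 398 = 7.5377
n_valid = floor(7.5377) = 7
(n_stale = 25 - 7 = 18)

7


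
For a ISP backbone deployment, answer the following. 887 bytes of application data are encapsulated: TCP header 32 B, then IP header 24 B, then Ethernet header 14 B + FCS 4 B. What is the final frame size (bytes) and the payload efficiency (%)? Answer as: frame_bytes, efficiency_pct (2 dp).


TCP segment = 887 + 32 = 919 B
IP packet = 919 + 24 = 943 B
Ethernet frame = 943 + 14 + 4 = 961 B
Efficiency = app / frame = 887 / 961 = 0.922997 = 92.2997% -> 92.30% (2 dp)

961, 92.30


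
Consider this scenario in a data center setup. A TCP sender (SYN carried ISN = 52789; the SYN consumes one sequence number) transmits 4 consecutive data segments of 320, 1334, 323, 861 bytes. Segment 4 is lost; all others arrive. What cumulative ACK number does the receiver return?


SYN uses sequence number 52789; first data byte = ISN + 1 = 52790.
Segment 1: SEQ = 52790, len = 320 B, covers [52790, 53109]
Segment 2: SEQ = 53110, len = 1334 B, covers [53110, 54443]
Segment 3: SEQ = 54444, len = 323 B, covers [54444, 54766]
Segment 4: SEQ = 54767, len = 861 B, covers [54767, 55627] [LOST]
In-order data received: bytes [52790, 54766] (segments 1..3).
Segment 4 missing -> gap begins at byte 54767.
Cumulative ACK = next expected in-order byte = 52790 + 320 + 1334 + 323 = 54767

54767


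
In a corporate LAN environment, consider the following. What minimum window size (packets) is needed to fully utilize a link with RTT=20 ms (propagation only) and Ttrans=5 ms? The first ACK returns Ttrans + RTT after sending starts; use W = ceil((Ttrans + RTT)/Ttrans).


Given: Ttrans = 5 ms, RTT = 20 ms (= 2 * Tprop, Tprop = 10 ms)
Time until first ACK returns = Ttrans + RTT = 5 + 20 = 25 ms
Need W * Ttrans >= Ttrans + RTT  ->  W >= (Ttrans + RTT) / Ttrans
(Ttrans + RTT) / Ttrans = 25 / 5 = 5
W_min = ceil(5) = 5

5


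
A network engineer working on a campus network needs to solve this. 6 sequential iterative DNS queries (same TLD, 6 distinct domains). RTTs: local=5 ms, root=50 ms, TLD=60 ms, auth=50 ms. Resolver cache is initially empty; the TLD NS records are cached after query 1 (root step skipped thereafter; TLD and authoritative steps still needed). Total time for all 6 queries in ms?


Lookup 1 (cold cache): local + root + TLD + auth = 5 + 50 + 60 + 50 = 165 ms
Lookups 2..6 (TLD NS cached -> skip root; new domain -> still ask TLD and auth): local + TLD + auth = 5 + 60 + 50 = 115 ms each
Remaining 5 lookups: 5 * 115 = 575 ms
Total = 165 + 575 = 740 ms

740


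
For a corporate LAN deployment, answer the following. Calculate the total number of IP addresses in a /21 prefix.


Given: CIDR prefix /21
Host bits = 32 - 21 = 11
Total addresses = 2^11 = 2048

2048


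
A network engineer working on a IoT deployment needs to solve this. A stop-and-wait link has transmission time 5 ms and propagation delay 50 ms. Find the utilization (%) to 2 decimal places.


Given: Ttrans = 5 ms, Tprop = 50 ms
RTT = 2 * Tprop = 2 * 50 = 100 ms
U = Ttrans / (Ttrans + RTT)
U = 5 / (5 + 100)
U = 5 / 105 = 0.047619
U% = 4.76%

4.76


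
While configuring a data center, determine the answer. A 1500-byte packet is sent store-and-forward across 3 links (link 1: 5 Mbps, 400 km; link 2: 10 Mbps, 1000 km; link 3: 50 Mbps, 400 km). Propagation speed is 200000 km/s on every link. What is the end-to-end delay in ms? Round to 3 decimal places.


Packet = 1500 bytes = 12000 bits. Store-and-forward: sum (t_trans + t_prop) per link.
Link 1: t_trans = 12000/(5*10^6) s = 2.4000 ms; t_prop = 400/200000 s = 2.0000 ms; subtotal = 4.4000 ms
Link 2: t_trans = 12000/(10*10^6) s = 1.2000 ms; t_prop = 1000/200000 s = 5.0000 ms; subtotal = 6.2000 ms
Link 3: t_trans = 12000/(50*10^6) s = 0.2400 ms; t_prop = 400/200000 s = 2.0000 ms; subtotal = 2.2400 ms
End-to-end = 4.4000 + 6.2000 + 2.2400 = 12.8400 ms -> 12.840 ms (3 dp)

12.840


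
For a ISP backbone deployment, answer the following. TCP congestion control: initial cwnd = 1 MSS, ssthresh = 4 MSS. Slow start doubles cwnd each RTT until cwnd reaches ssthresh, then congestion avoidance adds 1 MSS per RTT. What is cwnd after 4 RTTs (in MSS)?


RTT 0: cwnd = 1 MSS (initial)
RTT 1: cwnd = 2 MSS (slow start, doubled)
RTT 2: cwnd = 4 MSS (slow start, doubled)
RTT 3: cwnd = 5 MSS (congestion avoidance, +1)
RTT 4: cwnd = 6 MSS (congestion avoidance, +1)

6


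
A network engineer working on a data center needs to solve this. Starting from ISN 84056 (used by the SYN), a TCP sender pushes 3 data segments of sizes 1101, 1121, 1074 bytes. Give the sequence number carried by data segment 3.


The SYN occupies sequence number ISN = 84056, so the first data byte is ISN + 1 = 84057.
SEQ of data segment i = (ISN + 1) + sum of payload sizes of segments 1..i-1.
Segment 1: SEQ = 84057, payload = 1101 bytes
Segment 2: SEQ = 85158, payload = 1121 bytes
Segment 3: SEQ = 86279, payload = 1074 bytes
SEQ of segment 3 = 84057 + 1101 + 1121 = 86279

86279


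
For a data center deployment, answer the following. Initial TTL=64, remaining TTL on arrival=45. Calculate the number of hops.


Given: initial TTL = 64, received TTL = 45
Hops = initial TTL - received TTL
Hops = 64 - 45 = 19

19


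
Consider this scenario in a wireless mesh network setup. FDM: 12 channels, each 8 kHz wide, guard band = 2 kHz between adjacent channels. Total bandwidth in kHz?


Given: 12 channels, 8 kHz each, guard = 2 kHz
Channel bandwidth = 12 * 8 = 96 kHz
Guard bands = 11 gaps * 2 kHz = 22 kHz
Total = 96 + 22 = 118 kHz

118


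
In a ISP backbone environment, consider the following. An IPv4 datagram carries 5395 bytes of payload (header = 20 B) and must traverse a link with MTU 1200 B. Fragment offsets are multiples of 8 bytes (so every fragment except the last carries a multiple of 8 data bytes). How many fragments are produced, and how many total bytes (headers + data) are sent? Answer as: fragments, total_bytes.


Max data per non-final fragment = floor((MTU - header)/8)*8 = floor((1200 - 20)/8)*8 = floor(1180/8)*8 = 1176 B
Final fragment needs no 8-byte alignment: it can carry up to MTU - header = 1180 B
Non-final fragments needed = ceil((payload - 1180) / 1176) = ceil(4215/1176) = ceil(3.5842) = 4
Number of fragments = 4 + 1 = 5
Fragment sizes (data): 4 * 1176 B + 691 B (last, 691 <= 1180 OK)
Total bytes sent = payload + n_frags * header = 5395 + 5*20 = 5395 + 100 = 5495 B

5, 5495


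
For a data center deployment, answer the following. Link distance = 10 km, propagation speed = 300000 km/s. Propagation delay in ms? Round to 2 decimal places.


Given: distance = 10 km, speed = 300000 km/s
Delay = distance / speed = 10 / 300000 seconds
Delay in ms = 10 * 1000 / 300000
Delay = 0.0333 ms
Rounded to 2 dp = 0.03 ms

0.03


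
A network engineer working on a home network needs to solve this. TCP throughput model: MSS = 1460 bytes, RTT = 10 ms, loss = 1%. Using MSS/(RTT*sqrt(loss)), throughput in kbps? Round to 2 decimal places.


Given: MSS = 1460 bytes, RTT = 10 ms, loss = 1%
RTT in seconds = 10 / 1000 = 0.01
Loss rate = 1% = 0.01
sqrt(loss) = sqrt(0.01) = 0.1
Throughput (bytes/s) = 1460 / (0.01 * 0.1) = 1460000.0000
Throughput (kbps) = 1460000.0000 * 8 / 1000 = 11680.000000 -> 11680.00 kbps (2 dp)

11680.00


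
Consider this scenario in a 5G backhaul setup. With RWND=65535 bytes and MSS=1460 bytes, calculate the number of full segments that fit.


Given: RWND = 65535 bytes, MSS = 1460 bytes
Full segments = floor(RWND / MSS)
Full segments = floor(65535 / 1460)
Full segments = floor(44.887) = 44

44


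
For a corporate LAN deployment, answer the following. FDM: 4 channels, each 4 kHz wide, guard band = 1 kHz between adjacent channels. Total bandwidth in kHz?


Given: 4 channels, 4 kHz each, guard = 1 kHz
Channel bandwidth = 4 * 4 = 16 kHz
Guard bands = 3 gaps * 1 kHz = 3 kHz
Total = 16 + 3 = 19 kHz

19


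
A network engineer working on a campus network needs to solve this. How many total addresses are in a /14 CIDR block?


Given: CIDR prefix /14
Host bits = 32 - 14 = 18
Total addresses = 2^18 = 262144

262144


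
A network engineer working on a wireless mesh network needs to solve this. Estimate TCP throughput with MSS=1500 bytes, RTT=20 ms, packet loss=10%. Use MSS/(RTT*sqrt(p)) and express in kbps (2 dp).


Given: MSS = 1500 bytes, RTT = 20 ms, loss = 10%
RTT in seconds = 20 / 1000 = 0.02
Loss rate = 10% = 0.1
sqrt(loss) = sqrt(0.1) = 0.316227766017
Throughput (bytes/s) = 1500 / (0.02 * 0.316227766017) = 237170.8245
Throughput (kbps) = 237170.8245 * 8 / 1000 = 1897.366596 -> 1897.37 kbps (2 dp)

1897.37


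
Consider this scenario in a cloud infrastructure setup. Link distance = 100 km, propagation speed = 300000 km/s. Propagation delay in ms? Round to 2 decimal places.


Given: distance = 100 km, speed = 300000 km/s
Delay = distance / speed = 100 / 300000 seconds
Delay in ms = 100 * 1000 / 300000
Delay = 0.3333 ms
Rounded to 2 dp = 0.33 ms

0.33


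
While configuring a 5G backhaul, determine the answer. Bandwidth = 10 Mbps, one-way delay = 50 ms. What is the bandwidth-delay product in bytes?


Given: bandwidth = 10 Mbps, delay = 50 ms
BDP in bits = 10 * 10^6 * 50 / 1000
BDP in bits = 500000
BDP in bytes = 500000 / 8 = 62500

62500


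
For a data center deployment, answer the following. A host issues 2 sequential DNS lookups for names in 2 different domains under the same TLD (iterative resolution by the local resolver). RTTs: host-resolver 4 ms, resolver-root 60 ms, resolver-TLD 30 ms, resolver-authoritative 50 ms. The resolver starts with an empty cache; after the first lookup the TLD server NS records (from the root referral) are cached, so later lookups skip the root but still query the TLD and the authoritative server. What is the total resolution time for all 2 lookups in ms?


Lookup 1 (cold cache): local + root + TLD + auth = 4 + 60 + 30 + 50 = 144 ms
Lookups 2..2 (TLD NS cached -> skip root; new domain -> still ask TLD and auth): local + TLD + auth = 4 + 30 + 50 = 84 ms each
Remaining 1 lookups: 1 * 84 = 84 ms
Total = 144 + 84 = 228 ms

228


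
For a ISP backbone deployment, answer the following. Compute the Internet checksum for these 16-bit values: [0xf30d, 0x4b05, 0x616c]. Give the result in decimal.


Given words: [0xf30d, 0x4b05, 0x616c]
Step 1: Sum all words
Raw sum = 62221 + 19205 + 24940 = 106366
Step 2: Fold carry: (40830 + 1) = 40831
One's complement = ~40831 & 0xFFFF = 24704

24704


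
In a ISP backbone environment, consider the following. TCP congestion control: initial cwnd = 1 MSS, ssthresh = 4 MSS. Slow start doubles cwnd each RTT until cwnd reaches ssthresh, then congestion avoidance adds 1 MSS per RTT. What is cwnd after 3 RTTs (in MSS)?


RTT 0: cwnd = 1 MSS (initial)
RTT 1: cwnd = 2 MSS (slow start, doubled)
RTT 2: cwnd = 4 MSS (slow start, doubled)
RTT 3: cwnd = 5 MSS (congestion avoidance, +1)

5


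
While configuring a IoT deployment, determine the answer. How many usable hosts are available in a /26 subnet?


Given: subnet mask /26
Host bits = 32 - 26 = 6
Total addresses = 2^6 = 64
Usable hosts = 64 - 2 (network + broadcast) = 62

62


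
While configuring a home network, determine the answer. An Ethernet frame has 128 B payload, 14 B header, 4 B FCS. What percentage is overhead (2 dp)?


Given: payload = 128 B, header = 14 B, trailer = 4 B
Overhead bytes = header + trailer = 14 + 4 = 18
Total frame = payload + overhead = 128 + 18 = 146
Overhead % = 18 / 146 * 100 = 12.3288% -> 12.33% (2 dp)

12.33


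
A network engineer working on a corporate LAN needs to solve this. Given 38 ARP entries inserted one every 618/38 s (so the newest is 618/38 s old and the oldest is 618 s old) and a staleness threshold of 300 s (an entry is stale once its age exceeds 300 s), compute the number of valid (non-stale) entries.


Ages are k * 618/38 s for k = 1..38 (spacing = 16.2632 s).
Entry k is valid iff k * 618/38 <= 300 iff k <= 38 * 300 / 618 = 18.4466
n_valid = floor(18.4466) = 18
(n_stale = 38 - 18 = 20)

18


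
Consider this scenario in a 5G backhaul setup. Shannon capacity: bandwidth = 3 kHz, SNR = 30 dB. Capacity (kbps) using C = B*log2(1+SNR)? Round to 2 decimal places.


Given: B = 3 kHz, SNR = 30 dB
SNR linear = 10^(30/10) = 1000
1 + SNR = 1001
log2(1001) = 9.9672262588
C = 3 * 1000 * 9.9672262588 = 29901.6788 bps
C = 29.901679 kbps -> 29.90 kbps (2 dp)

29.90


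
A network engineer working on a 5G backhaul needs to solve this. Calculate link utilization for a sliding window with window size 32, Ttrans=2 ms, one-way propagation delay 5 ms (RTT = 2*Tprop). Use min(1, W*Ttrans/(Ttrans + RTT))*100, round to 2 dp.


Given: W = 32, Ttrans = 2 ms, RTT = 10 ms (= 2 * Tprop, Tprop = 5 ms)
Cycle time = Ttrans + RTT = 2 + 10 = 12 ms (first packet sent until its ACK returns)
W * Ttrans = 32 * 2 = 64 ms of sending per cycle
W * Ttrans / (Ttrans + RTT) = 64 / 12 = 5.333333
U = min(1, 5.333333) = 1.000000
U% = 100.00%

100.00


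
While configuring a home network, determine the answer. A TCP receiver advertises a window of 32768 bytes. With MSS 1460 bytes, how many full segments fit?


Given: RWND = 32768 bytes, MSS = 1460 bytes
Full segments = floor(RWND / MSS)
Full segments = floor(32768 / 1460)
Full segments = floor(22.4438) = 22

22


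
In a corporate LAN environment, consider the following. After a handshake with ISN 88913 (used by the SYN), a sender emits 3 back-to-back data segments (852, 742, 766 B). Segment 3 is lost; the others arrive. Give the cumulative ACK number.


SYN uses sequence number 88913; first data byte = ISN + 1 = 88914.
Segment 1: SEQ = 88914, len = 852 B, covers [88914, 89765]
Segment 2: SEQ = 89766, len = 742 B, covers [89766, 90507]
Segment 3: SEQ = 90508, len = 766 B, covers [90508, 91273] [LOST]
In-order data received: bytes [88914, 90507] (segments 1..2).
Segment 3 missing -> gap begins at byte 90508.
Cumulative ACK = next expected in-order byte = 88914 + 852 + 742 = 90508

90508


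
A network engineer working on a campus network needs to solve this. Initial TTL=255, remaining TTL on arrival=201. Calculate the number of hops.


Given: initial TTL = 255, received TTL = 201
Hops = initial TTL - received TTL
Hops = 255 - 201 = 54

54


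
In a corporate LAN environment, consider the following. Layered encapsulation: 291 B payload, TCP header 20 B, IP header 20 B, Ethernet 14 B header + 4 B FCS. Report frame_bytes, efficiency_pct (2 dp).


TCP segment = 291 + 20 = 311 B
IP packet = 311 + 20 = 331 B
Ethernet frame = 331 + 14 + 4 = 349 B
Efficiency = app / frame = 291 / 349 = 0.833811 = 83.3811% -> 83.38% (2 dp)

349, 83.38


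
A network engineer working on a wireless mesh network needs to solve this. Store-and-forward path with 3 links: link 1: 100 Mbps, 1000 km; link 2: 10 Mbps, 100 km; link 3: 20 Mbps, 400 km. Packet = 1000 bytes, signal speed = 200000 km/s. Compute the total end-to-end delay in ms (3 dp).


Packet = 1000 bytes = 8000 bits. Store-and-forward: sum (t_trans + t_prop) per link.
Link 1: t_trans = 8000/(100*10^6) s = 0.0800 ms; t_prop = 1000/200000 s = 5.0000 ms; subtotal = 5.0800 ms
Link 2: t_trans = 8000/(10*10^6) s = 0.8000 ms; t_prop = 100/200000 s = 0.5000 ms; subtotal = 1.3000 ms
Link 3: t_trans = 8000/(20*10^6) s = 0.4000 ms; t_prop = 400/200000 s = 2.0000 ms; subtotal = 2.4000 ms
End-to-end = 5.0800 + 1.3000 + 2.4000 = 8.7800 ms -> 8.780 ms (3 dp)

8.780


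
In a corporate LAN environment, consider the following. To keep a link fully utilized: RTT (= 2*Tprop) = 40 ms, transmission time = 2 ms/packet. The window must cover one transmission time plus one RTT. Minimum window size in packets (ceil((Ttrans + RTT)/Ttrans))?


Given: Ttrans = 2 ms, RTT = 40 ms (= 2 * Tprop, Tprop = 20 ms)
Time until first ACK returns = Ttrans + RTT = 2 + 40 = 42 ms
Need W * Ttrans >= Ttrans + RTT  ->  W >= (Ttrans + RTT) / Ttrans
(Ttrans + RTT) / Ttrans = 42 / 2 = 21
W_min = ceil(21) = 21

21


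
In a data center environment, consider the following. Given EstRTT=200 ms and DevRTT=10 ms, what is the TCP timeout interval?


Given: EstRTT = 200 ms, DevRTT = 10 ms
Timeout = EstRTT + 4 * DevRTT
4 * DevRTT = 4 * 10 = 40
Timeout = 200 + 40 = 240 ms

240


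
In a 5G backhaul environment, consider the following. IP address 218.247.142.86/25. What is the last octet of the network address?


Given: IP = 218.247.142.86, prefix = /25
Subnet mask = 255.255.255.128
Last octet of IP: 86
Last octet of mask: 128
Network last octet = 86 AND 128 = 0

0


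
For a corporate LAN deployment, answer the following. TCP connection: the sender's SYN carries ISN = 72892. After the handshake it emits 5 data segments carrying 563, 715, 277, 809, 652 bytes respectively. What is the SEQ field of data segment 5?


The SYN occupies sequence number ISN = 72892, so the first data byte is ISN + 1 = 72893.
SEQ of data segment i = (ISN + 1) + sum of payload sizes of segments 1..i-1.
Segment 1: SEQ = 72893, payload = 563 bytes
Segment 2: SEQ = 73456, payload = 715 bytes
Segment 3: SEQ = 74171, payload = 277 bytes
Segment 4: SEQ = 74448, payload = 809 bytes
Segment 5: SEQ = 75257, payload = 652 bytes
SEQ of segment 5 = 72893 + 563 + 715 + 277 + 809 = 75257

75257


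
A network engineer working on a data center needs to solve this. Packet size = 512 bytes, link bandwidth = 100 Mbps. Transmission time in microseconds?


Given: packet = 512 bytes, bandwidth = 100 Mbps
Packet in bits = 512 * 8 = 4096 bits
Bandwidth = 100 * 10^6 = 100000000 bps
Time = 4096 / 100000000 seconds
Time in us = 4096 * 10^6 / 100000000 = 40.96

40.96


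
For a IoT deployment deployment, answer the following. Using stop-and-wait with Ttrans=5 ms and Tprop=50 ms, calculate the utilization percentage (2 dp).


Given: Ttrans = 5 ms, Tprop = 50 ms
RTT = 2 * Tprop = 2 * 50 = 100 ms
U = Ttrans / (Ttrans + RTT)
U = 5 / (5 + 100)
U = 5 / 105 = 0.047619
U% = 4.76%

4.76


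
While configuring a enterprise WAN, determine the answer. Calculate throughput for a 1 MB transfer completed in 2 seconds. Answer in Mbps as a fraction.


Given: file = 1 MB, time = 2 s
File in Mb = 1 * 8 = 8 Mb
Throughput = 8 / 2 Mbps
Throughput = 4 Mbps

4


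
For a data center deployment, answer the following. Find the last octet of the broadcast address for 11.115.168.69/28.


Given: IP = 11.115.168.69, prefix = /28
Host bits = 32 - 28 = 4
Network last octet = 69 AND mask = 64
Host part size = 2^4 - 1 = 15
Broadcast last octet = 64 OR 15 = 79

79


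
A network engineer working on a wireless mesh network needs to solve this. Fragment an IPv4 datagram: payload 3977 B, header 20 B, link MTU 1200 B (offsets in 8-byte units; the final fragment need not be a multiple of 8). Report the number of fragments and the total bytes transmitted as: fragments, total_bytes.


Max data per non-final fragment = floor((MTU - header)/8)*8 = floor((1200 - 20)/8)*8 = floor(1180/8)*8 = 1176 B
Final fragment needs no 8-byte alignment: it can carry up to MTU - header = 1180 B
Non-final fragments needed = ceil((payload - 1180) / 1176) = ceil(2797/1176) = ceil(2.3784) = 3
Number of fragments = 3 + 1 = 4
Fragment sizes (data): 3 * 1176 B + 449 B (last, 449 <= 1180 OK)
Total bytes sent = payload + n_frags * header = 3977 + 4*20 = 3977 + 80 = 4057 B

4, 4057


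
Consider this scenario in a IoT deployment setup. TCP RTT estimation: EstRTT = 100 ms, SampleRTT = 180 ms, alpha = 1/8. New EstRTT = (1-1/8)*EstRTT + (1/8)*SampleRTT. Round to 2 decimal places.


Given: EstRTT = 100 ms, SampleRTT = 180 ms, alpha = 1/8
New EstRTT = (1 - alpha) * EstRTT + alpha * SampleRTT
(7/8) * 100 = 87.5
(1/8) * 180 = 22.5
New EstRTT = 87.5 + 22.5 = 110 ms -> 110.00 ms (2 dp)

110.00


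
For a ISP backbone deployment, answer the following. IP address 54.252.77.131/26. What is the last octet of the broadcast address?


Given: IP = 54.252.77.131, prefix = /26
Host bits = 32 - 26 = 6
Network last octet = 131 AND mask = 128
Host part size = 2^6 - 1 = 63
Broadcast last octet = 128 OR 63 = 191

191


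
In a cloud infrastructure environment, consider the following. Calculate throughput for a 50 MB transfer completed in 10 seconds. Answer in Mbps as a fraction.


Given: file = 50 MB, time = 10 s
File in Mb = 50 * 8 = 400 Mb
Throughput = 400 / 10 Mbps
Throughput = 40 Mbps

40


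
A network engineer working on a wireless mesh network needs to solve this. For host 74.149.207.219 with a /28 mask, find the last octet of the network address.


Given: IP = 74.149.207.219, prefix = /28
Subnet mask = 255.255.255.240
Last octet of IP: 219
Last octet of mask: 240
Network last octet = 219 AND 240 = 208

208


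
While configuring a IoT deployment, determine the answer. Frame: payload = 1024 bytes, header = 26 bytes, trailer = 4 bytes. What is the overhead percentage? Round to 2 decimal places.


Given: payload = 1024 B, header = 26 B, trailer = 4 B
Overhead bytes = header + trailer = 26 + 4 = 30
Total frame = payload + overhead = 1024 + 30 = 1054
Overhead % = 30 / 1054 * 100 = 2.8463% -> 2.85% (2 dp)

2.85


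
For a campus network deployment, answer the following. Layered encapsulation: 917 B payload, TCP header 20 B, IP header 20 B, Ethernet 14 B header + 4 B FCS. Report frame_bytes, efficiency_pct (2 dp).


TCP segment = 917 + 20 = 937 B
IP packet = 937 + 20 = 957 B
Ethernet frame = 957 + 14 + 4 = 975 B
Efficiency = app / frame = 917 / 975 = 0.940513 = 94.0513% -> 94.05% (2 dp)

975, 94.05


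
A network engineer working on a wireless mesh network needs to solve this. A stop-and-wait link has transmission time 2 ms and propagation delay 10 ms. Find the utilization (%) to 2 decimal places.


Given: Ttrans = 2 ms, Tprop = 10 ms
RTT = 2 * Tprop = 2 * 10 = 20 ms
U = Ttrans / (Ttrans + RTT)
U = 2 / (2 + 20)
U = 2 / 22 = 0.090909
U% = 9.09%

9.09


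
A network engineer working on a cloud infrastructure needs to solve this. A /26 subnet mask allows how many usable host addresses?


Given: subnet mask /26
Host bits = 32 - 26 = 6
Total addresses = 2^6 = 64
Usable hosts = 64 - 2 (network + broadcast) = 62

62


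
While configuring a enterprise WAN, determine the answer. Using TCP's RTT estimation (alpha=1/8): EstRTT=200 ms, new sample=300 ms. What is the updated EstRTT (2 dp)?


Given: EstRTT = 200 ms, SampleRTT = 300 ms, alpha = 1/8
New EstRTT = (1 - alpha) * EstRTT + alpha * SampleRTT
(7/8) * 200 = 175
(1/8) * 300 = 37.5
New EstRTT = 175 + 37.5 = 212.5 ms -> 212.50 ms (2 dp)

212.50


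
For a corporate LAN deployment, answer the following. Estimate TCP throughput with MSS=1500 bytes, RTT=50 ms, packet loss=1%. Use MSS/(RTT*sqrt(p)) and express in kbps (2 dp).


Given: MSS = 1500 bytes, RTT = 50 ms, loss = 1%
RTT in seconds = 50 / 1000 = 0.05
Loss rate = 1% = 0.01
sqrt(loss) = sqrt(0.01) = 0.1
Throughput (bytes/s) = 1500 / (0.05 * 0.1) = 300000.0000
Throughput (kbps) = 300000.0000 * 8 / 1000 = 2400.000000 -> 2400.00 kbps (2 dp)

2400.00


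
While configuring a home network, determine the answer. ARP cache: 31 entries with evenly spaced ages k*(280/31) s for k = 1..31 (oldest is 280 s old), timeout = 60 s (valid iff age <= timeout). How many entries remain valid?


Ages are k * 280/31 s for k = 1..31 (spacing = 9.0323 s).
Entry k is valid iff k * 280/31 <= 60 iff k <= 31 * 60 / 280 = 6.6429
n_valid = floor(6.6429) = 6
(n_stale = 31 - 6 = 25)

6


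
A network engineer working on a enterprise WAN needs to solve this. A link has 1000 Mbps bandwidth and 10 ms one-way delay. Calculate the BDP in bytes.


Given: bandwidth = 1000 Mbps, delay = 10 ms
BDP in bits = 1000 * 10^6 * 10 / 1000
BDP in bits = 10000000
BDP in bytes = 10000000 / 8 = 1250000

1250000


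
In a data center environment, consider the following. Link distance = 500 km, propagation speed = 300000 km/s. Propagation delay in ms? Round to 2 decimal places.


Given: distance = 500 km, speed = 300000 km/s
Delay = distance / speed = 500 / 300000 seconds
Delay in ms = 500 * 1000 / 300000
Delay = 1.6667 ms
Rounded to 2 dp = 1.67 ms

1.67


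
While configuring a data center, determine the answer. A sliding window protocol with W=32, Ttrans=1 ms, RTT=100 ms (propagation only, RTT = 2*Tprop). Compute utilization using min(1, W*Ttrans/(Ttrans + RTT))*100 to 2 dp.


Given: W = 32, Ttrans = 1 ms, RTT = 100 ms (= 2 * Tprop, Tprop = 50 ms)
Cycle time = Ttrans + RTT = 1 + 100 = 101 ms (first packet sent until its ACK returns)
W * Ttrans = 32 * 1 = 32 ms of sending per cycle
W * Ttrans / (Ttrans + RTT) = 32 / 101 = 0.316832
U = min(1, 0.316832) = 0.316832
U% = 31.68%

31.68


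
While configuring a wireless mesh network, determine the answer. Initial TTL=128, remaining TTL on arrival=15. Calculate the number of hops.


Given: initial TTL = 128, received TTL = 15
Hops = initial TTL - received TTL
Hops = 128 - 15 = 113

113


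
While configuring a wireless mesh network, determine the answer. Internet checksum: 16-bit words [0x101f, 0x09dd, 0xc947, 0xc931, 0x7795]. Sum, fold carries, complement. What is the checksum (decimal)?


Given words: [0x101f, 0x09dd, 0xc947, 0xc931, 0x7795]
Step 1: Sum all words
Raw sum = 4127 + 2525 + 51527 + 51505 + 30613 = 140297
Step 2: Fold carry: (9225 + 2) = 9227
One's complement = ~9227 & 0xFFFF = 56308

56308


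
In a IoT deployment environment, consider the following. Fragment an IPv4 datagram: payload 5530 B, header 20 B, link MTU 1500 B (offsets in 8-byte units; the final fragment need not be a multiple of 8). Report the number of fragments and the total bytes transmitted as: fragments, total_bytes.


Max data per non-final fragment = floor((MTU - header)/8)*8 = floor((1500 - 20)/8)*8 = floor(1480/8)*8 = 1480 B
Final fragment needs no 8-byte alignment: it can carry up to MTU - header = 1480 B
Non-final fragments needed = ceil((payload - 1480) / 1480) = ceil(4050/1480) = ceil(2.7365) = 3
Number of fragments = 3 + 1 = 4
Fragment sizes (data): 3 * 1480 B + 1090 B (last, 1090 <= 1480 OK)
Total bytes sent = payload + n_frags * header = 5530 + 4*20 = 5530 + 80 = 5610 B

4, 5610


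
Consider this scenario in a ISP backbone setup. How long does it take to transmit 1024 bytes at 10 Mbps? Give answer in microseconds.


Given: packet = 1024 bytes, bandwidth = 10 Mbps
Packet in bits = 1024 * 8 = 8192 bits
Bandwidth = 10 * 10^6 = 10000000 bps
Time = 8192 / 10000000 seconds
Time in us = 8192 * 10^6 / 10000000 = 819.2

819.2


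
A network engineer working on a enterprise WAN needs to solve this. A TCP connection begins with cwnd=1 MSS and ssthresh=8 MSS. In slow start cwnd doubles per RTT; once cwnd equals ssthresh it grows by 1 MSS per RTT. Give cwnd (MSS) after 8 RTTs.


RTT 0: cwnd = 1 MSS (initial)
RTT 1: cwnd = 2 MSS (slow start, doubled)
RTT 2: cwnd = 4 MSS (slow start, doubled)
RTT 3: cwnd = 8 MSS (slow start, doubled)
RTT 4: cwnd = 9 MSS (congestion avoidance, +1)
RTT 5: cwnd = 10 MSS (congestion avoidance, +1)
RTT 6: cwnd = 11 MSS (congestion avoidance, +1)
RTT 7: cwnd = 12 MSS (congestion avoidance, +1)
RTT 8: cwnd = 13 MSS (congestion avoidance, +1)

13


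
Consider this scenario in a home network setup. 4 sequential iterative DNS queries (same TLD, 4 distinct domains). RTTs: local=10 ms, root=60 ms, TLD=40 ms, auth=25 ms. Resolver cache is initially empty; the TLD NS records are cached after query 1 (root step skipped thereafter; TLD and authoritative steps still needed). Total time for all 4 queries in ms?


Lookup 1 (cold cache): local + root + TLD + auth = 10 + 60 + 40 + 25 = 135 ms
Lookups 2..4 (TLD NS cached -> skip root; new domain -> still ask TLD and auth): local + TLD + auth = 10 + 40 + 25 = 75 ms each
Remaining 3 lookups: 3 * 75 = 225 ms
Total = 135 + 225 = 360 ms

360


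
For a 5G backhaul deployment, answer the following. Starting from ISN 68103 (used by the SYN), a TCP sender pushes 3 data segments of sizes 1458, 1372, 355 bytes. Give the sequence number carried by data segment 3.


The SYN occupies sequence number ISN = 68103, so the first data byte is ISN + 1 = 68104.
SEQ of data segment i = (ISN + 1) + sum of payload sizes of segments 1..i-1.
Segment 1: SEQ = 68104, payload = 1458 bytes
Segment 2: SEQ = 69562, payload = 1372 bytes
Segment 3: SEQ = 70934, payload = 355 bytes
SEQ of segment 3 = 68104 + 1458 + 1372 = 70934

70934


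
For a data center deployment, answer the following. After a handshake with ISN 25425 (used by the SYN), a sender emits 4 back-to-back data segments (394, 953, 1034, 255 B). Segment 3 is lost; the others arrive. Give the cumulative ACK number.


SYN uses sequence number 25425; first data byte = ISN + 1 = 25426.
Segment 1: SEQ = 25426, len = 394 B, covers [25426, 25819]
Segment 2: SEQ = 25820, len = 953 B, covers [25820, 26772]
Segment 3: SEQ = 26773, len = 1034 B, covers [26773, 27806] [LOST]
Segment 4: SEQ = 27807, len = 255 B, covers [27807, 28061]
In-order data received: bytes [25426, 26772] (segments 1..2).
Segment 3 missing -> gap begins at byte 26773; later segments buffered out of order.
Cumulative ACK = next expected in-order byte = 25426 + 394 + 953 = 26773

26773


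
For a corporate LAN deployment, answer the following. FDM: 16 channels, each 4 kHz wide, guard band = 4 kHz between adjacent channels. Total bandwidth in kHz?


Given: 16 channels, 4 kHz each, guard = 4 kHz
Channel bandwidth = 16 * 4 = 64 kHz
Guard bands = 15 gaps * 4 kHz = 60 kHz
Total = 64 + 60 = 124 kHz

124


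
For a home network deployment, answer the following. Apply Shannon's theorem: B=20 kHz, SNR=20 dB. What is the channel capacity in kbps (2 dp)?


Given: B = 20 kHz, SNR = 20 dB
SNR linear = 10^(20/10) = 100
1 + SNR = 101
log2(101) = 6.6582114828
C = 20 * 1000 * 6.6582114828 = 133164.2297 bps
C = 133.164230 kbps -> 133.16 kbps (2 dp)

133.16


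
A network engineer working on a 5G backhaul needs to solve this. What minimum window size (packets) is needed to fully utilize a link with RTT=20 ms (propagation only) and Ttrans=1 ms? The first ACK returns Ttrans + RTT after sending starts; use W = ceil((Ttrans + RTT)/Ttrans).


Given: Ttrans = 1 ms, RTT = 20 ms (= 2 * Tprop, Tprop = 10 ms)
Time until first ACK returns = Ttrans + RTT = 1 + 20 = 21 ms
Need W * Ttrans >= Ttrans + RTT  ->  W >= (Ttrans + RTT) / Ttrans
(Ttrans + RTT) / Ttrans = 21 / 1 = 21
W_min = ceil(21) = 21

21


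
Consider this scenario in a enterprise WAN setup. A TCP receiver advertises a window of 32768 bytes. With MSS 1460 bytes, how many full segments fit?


Given: RWND = 32768 bytes, MSS = 1460 bytes
Full segments = floor(RWND / MSS)
Full segments = floor(32768 / 1460)
Full segments = floor(22.4438) = 22

22


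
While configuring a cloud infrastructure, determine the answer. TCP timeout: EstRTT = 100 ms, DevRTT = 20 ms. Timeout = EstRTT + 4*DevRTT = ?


Given: EstRTT = 100 ms, DevRTT = 20 ms
Timeout = EstRTT + 4 * DevRTT
4 * DevRTT = 4 * 20 = 80
Timeout = 100 + 80 = 180 ms

180


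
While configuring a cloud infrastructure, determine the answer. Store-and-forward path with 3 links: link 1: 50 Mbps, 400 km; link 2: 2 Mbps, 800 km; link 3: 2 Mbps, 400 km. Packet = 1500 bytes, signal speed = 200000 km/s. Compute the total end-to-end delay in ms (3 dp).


Packet = 1500 bytes = 12000 bits. Store-and-forward: sum (t_trans + t_prop) per link.
Link 1: t_trans = 12000/(50*10^6) s = 0.2400 ms; t_prop = 400/200000 s = 2.0000 ms; subtotal = 2.2400 ms
Link 2: t_trans = 12000/(2*10^6) s = 6.0000 ms; t_prop = 800/200000 s = 4.0000 ms; subtotal = 10.0000 ms
Link 3: t_trans = 12000/(2*10^6) s = 6.0000 ms; t_prop = 400/200000 s = 2.0000 ms; subtotal = 8.0000 ms
End-to-end = 2.2400 + 10.0000 + 8.0000 = 20.2400 ms -> 20.240 ms (3 dp)

20.240


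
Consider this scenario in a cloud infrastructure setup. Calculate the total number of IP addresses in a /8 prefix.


Given: CIDR prefix /8
Host bits = 32 - 8 = 24
Total addresses = 2^24 = 16777216

16777216


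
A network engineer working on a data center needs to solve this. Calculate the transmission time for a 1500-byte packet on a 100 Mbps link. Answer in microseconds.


Given: packet = 1500 bytes, bandwidth = 100 Mbps
Packet in bits = 1500 * 8 = 12000 bits
Bandwidth = 100 * 10^6 = 100000000 bps
Time = 12000 / 100000000 seconds
Time in us = 12000 * 10^6 / 100000000 = 120

120


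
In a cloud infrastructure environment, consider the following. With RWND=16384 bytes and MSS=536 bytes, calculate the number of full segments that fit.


Given: RWND = 16384 bytes, MSS = 536 bytes
Full segments = floor(RWND / MSS)
Full segments = floor(16384 / 536)
Full segments = floor(30.5672) = 30

30


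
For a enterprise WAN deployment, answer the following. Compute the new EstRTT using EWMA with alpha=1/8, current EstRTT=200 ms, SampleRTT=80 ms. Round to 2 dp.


Given: EstRTT = 200 ms, SampleRTT = 80 ms, alpha = 1/8
New EstRTT = (1 - alpha) * EstRTT + alpha * SampleRTT
(7/8) * 200 = 175
(1/8) * 80 = 10
New EstRTT = 175 + 10 = 185 ms -> 185.00 ms (2 dp)

185.00


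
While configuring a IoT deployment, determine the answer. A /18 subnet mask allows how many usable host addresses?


Given: subnet mask /18
Host bits = 32 - 18 = 14
Total addresses = 2^14 = 16384
Usable hosts = 16384 - 2 (network + broadcast) = 16382

16382


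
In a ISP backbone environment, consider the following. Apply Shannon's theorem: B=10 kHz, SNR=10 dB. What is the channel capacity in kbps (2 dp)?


Given: B = 10 kHz, SNR = 10 dB
SNR linear = 10^(10/10) = 10
1 + SNR = 11
log2(11) = 3.4594316186
C = 10 * 1000 * 3.4594316186 = 34594.3162 bps
C = 34.594316 kbps -> 34.59 kbps (2 dp)

34.59


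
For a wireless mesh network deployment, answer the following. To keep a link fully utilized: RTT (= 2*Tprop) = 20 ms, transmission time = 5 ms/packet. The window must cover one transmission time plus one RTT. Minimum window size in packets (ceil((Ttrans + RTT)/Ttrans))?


Given: Ttrans = 5 ms, RTT = 20 ms (= 2 * Tprop, Tprop = 10 ms)
Time until first ACK returns = Ttrans + RTT = 5 + 20 = 25 ms
Need W * Ttrans >= Ttrans + RTT  ->  W >= (Ttrans + RTT) / Ttrans
(Ttrans + RTT) / Ttrans = 25 / 5 = 5
W_min = ceil(5) = 5

5


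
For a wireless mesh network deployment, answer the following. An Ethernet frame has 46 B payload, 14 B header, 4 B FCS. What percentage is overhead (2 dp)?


Given: payload = 46 B, header = 14 B, trailer = 4 B
Overhead bytes = header + trailer = 14 + 4 = 18
Total frame = payload + overhead = 46 + 18 = 64
Overhead % = 18 / 64 * 100 = 28.1250% -> 28.13% (2 dp)

28.13


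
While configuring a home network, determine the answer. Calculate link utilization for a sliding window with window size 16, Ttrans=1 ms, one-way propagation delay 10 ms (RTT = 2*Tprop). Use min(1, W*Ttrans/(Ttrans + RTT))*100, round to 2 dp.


Given: W = 16, Ttrans = 1 ms, RTT = 20 ms (= 2 * Tprop, Tprop = 10 ms)
Cycle time = Ttrans + RTT = 1 + 20 = 21 ms (first packet sent until its ACK returns)
W * Ttrans = 16 * 1 = 16 ms of sending per cycle
W * Ttrans / (Ttrans + RTT) = 16 / 21 = 0.761905
U = min(1, 0.761905) = 0.761905
U% = 76.19%

76.19


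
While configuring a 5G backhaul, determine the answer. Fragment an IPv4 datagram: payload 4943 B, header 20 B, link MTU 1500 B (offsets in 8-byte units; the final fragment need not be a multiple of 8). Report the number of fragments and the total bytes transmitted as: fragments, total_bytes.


Max data per non-final fragment = floor((MTU - header)/8)*8 = floor((1500 - 20)/8)*8 = floor(1480/8)*8 = 1480 B
Final fragment needs no 8-byte alignment: it can carry up to MTU - header = 1480 B
Non-final fragments needed = ceil((payload - 1480) / 1480) = ceil(3463/1480) = ceil(2.3399) = 3
Number of fragments = 3 + 1 = 4
Fragment sizes (data): 3 * 1480 B + 503 B (last, 503 <= 1480 OK)
Total bytes sent = payload + n_frags * header = 4943 + 4*20 = 4943 + 80 = 5023 B

4, 5023


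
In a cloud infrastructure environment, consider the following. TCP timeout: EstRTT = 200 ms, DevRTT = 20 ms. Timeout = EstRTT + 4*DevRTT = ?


Given: EstRTT = 200 ms, DevRTT = 20 ms
Timeout = EstRTT + 4 * DevRTT
4 * DevRTT = 4 * 20 = 80
Timeout = 200 + 80 = 280 ms

280


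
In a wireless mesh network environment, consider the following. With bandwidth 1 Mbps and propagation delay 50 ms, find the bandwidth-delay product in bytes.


Given: bandwidth = 1 Mbps, delay = 50 ms
BDP in bits = 1 * 10^6 * 50 / 1000
BDP in bits = 50000
BDP in bytes = 50000 / 8 = 6250

6250


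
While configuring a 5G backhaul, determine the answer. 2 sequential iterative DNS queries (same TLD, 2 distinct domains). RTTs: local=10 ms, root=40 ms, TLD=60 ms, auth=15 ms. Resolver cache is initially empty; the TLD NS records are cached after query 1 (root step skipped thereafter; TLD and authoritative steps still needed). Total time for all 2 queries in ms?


Lookup 1 (cold cache): local + root + TLD + auth = 10 + 40 + 60 + 15 = 125 ms
Lookups 2..2 (TLD NS cached -> skip root; new domain -> still ask TLD and auth): local + TLD + auth = 10 + 60 + 15 = 85 ms each
Remaining 1 lookups: 1 * 85 = 85 ms
Total = 125 + 85 = 210 ms

210


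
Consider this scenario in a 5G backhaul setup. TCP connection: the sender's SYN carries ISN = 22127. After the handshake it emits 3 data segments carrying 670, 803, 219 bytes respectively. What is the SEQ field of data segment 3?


The SYN occupies sequence number ISN = 22127, so the first data byte is ISN + 1 = 22128.
SEQ of data segment i = (ISN + 1) + sum of payload sizes of segments 1..i-1.
Segment 1: SEQ = 22128, payload = 670 bytes
Segment 2: SEQ = 22798, payload = 803 bytes
Segment 3: SEQ = 23601, payload = 219 bytes
SEQ of segment 3 = 22128 + 670 + 803 = 23601

23601


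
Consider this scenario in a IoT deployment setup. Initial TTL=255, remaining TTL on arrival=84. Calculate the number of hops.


Given: initial TTL = 255, received TTL = 84
Hops = initial TTL - received TTL
Hops = 255 - 84 = 171

171
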